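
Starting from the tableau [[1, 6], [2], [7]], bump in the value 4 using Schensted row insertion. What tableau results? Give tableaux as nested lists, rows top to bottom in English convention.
In row 1, 4 replaces 6 (the leftmost entry greater than 4); 6 is bumped to row 2. 6 is appended to row 2. The new tableau is [[1, 4], [2, 6], [7]].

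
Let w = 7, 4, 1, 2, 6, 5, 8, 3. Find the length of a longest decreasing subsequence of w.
4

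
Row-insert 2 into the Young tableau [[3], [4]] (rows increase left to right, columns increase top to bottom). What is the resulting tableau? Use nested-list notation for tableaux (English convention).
In row 1, 2 replaces 3 (the leftmost entry greater than 2); 3 is bumped to row 2. In row 2, 3 replaces 4 (the leftmost entry greater than 3); 4 is bumped to row 3. 4 starts a new row 3. The new tableau is [[2], [3], [4]].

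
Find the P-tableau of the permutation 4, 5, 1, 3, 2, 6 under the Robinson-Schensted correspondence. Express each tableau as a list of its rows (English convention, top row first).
After inserting 4: P = [[4]].
After inserting 5: P = [[4, 5]].
After inserting 1: P = [[1, 5], [4]].
After inserting 3: P = [[1, 3], [4, 5]].
After inserting 2: P = [[1, 2], [3, 5], [4]].
After inserting 6: P = [[1, 2, 6], [3, 5], [4]].

So P = [[1, 2, 6], [3, 5], [4]].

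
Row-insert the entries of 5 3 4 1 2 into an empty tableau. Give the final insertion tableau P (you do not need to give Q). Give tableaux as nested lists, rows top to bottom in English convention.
P = [[1, 2], [3, 4], [5]]

Insert 5: appended to row 1. P = [[5]].
Insert 3: 3 bumps 5 from row 1; 5 starts row 2. P = [[3], [5]].
Insert 4: appended to row 1. P = [[3, 4], [5]].
Insert 1: 1 bumps 3 from row 1; 3 bumps 5 from row 2; 5 starts row 3. P = [[1, 4], [3], [5]].
Insert 2: 2 bumps 4 from row 1; 4 appends to row 2. P = [[1, 2], [3, 4], [5]].

So P = [[1, 2], [3, 4], [5]].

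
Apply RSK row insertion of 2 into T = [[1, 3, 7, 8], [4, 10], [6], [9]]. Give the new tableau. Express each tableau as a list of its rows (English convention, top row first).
[[1, 2, 7, 8], [3, 10], [4], [6], [9]]

In row 1, 2 replaces 3 (the leftmost entry greater than 2); 3 is bumped to row 2. In row 2, 3 replaces 4 (the leftmost entry greater than 3); 4 is bumped to row 3. In row 3, 4 replaces 6 (the leftmost entry greater than 4); 6 is bumped to row 4. In row 4, 6 replaces 9 (the leftmost entry greater than 6); 9 is bumped to row 5. 9 starts a new row 5. The new tableau is [[1, 2, 7, 8], [3, 10], [4], [6], [9]].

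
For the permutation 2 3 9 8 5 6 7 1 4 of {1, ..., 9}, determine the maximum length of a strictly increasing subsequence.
5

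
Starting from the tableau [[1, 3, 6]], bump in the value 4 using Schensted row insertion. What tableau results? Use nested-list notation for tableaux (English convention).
In row 1, 4 replaces 6 (the leftmost entry greater than 4); 6 is bumped to row 2. 6 starts a new row 2. The new tableau is [[1, 3, 4], [6]].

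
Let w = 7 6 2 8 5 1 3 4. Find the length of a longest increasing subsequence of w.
3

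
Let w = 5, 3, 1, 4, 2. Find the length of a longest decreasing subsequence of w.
3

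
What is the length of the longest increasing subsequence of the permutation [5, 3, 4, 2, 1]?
2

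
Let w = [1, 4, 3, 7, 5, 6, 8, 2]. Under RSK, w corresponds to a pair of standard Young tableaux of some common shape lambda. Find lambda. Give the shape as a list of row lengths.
Row-insert each entry into an empty tableau.

After inserting 1: P = [[1]].
After inserting 4: P = [[1, 4]].
After inserting 3: P = [[1, 3], [4]].
After inserting 7: P = [[1, 3, 7], [4]].
After inserting 5: P = [[1, 3, 5], [4, 7]].
After inserting 6: P = [[1, 3, 5, 6], [4, 7]].
After inserting 8: P = [[1, 3, 5, 6, 8], [4, 7]].
After inserting 2: P = [[1, 2, 5, 6, 8], [3, 7], [4]].

The final insertion tableau P = [[1, 2, 5, 6, 8], [3, 7], [4]] has shape [5, 2, 1].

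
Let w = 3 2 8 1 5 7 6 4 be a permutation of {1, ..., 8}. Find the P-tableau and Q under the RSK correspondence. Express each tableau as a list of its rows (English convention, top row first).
Insert each entry of the permutation into P by Schensted row insertion, recording in Q the position of each new cell.

Insert 3: appended to row 1. P = [[3]], Q = [[1]].
Insert 2: 2 bumps 3 from row 1; 3 starts row 2. P = [[2], [3]], Q = [[1], [2]].
Insert 8: appended to row 1. P = [[2, 8], [3]], Q = [[1, 3], [2]].
Insert 1: 1 bumps 2 from row 1; 2 bumps 3 from row 2; 3 starts row 3. P = [[1, 8], [2], [3]], Q = [[1, 3], [2], [4]].
Insert 5: 5 bumps 8 from row 1; 8 appends to row 2. P = [[1, 5], [2, 8], [3]], Q = [[1, 3], [2, 5], [4]].
Insert 7: appended to row 1. P = [[1, 5, 7], [2, 8], [3]], Q = [[1, 3, 6], [2, 5], [4]].
Insert 6: 6 bumps 7 from row 1; 7 bumps 8 from row 2; 8 appends to row 3. P = [[1, 5, 6], [2, 7], [3, 8]], Q = [[1, 3, 6], [2, 5], [4, 7]].
Insert 4: 4 bumps 5 from row 1; 5 bumps 7 from row 2; 7 bumps 8 from row 3; 8 starts row 4. P = [[1, 4, 6], [2, 5], [3, 7], [8]], Q = [[1, 3, 6], [2, 5], [4, 7], [8]].

So P = [[1, 4, 6], [2, 5], [3, 7], [8]], Q = [[1, 3, 6], [2, 5], [4, 7], [8]].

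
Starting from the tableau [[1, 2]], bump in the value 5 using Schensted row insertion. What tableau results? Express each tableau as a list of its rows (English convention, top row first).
[[1, 2, 5]]

5 is larger than every entry of row 1, so it is appended to row 1. The new tableau is [[1, 2, 5]].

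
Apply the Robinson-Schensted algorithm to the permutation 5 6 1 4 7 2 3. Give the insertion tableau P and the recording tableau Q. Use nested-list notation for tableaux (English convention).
P = [[1, 2, 3], [4, 6, 7], [5]], Q = [[1, 2, 5], [3, 4, 7], [6]]

Insert each entry of the permutation into P by Schensted row insertion, recording in Q the position of each new cell.

Insert 5: appended to row 1. P = [[5]].
Insert 6: appended to row 1. P = [[5, 6]].
Insert 1: 1 bumps 5 from row 1; 5 starts row 2. P = [[1, 6], [5]].
Insert 4: 4 bumps 6 from row 1; 6 appends to row 2. P = [[1, 4], [5, 6]].
Insert 7: appended to row 1. P = [[1, 4, 7], [5, 6]].
Insert 2: 2 bumps 4 from row 1; 4 bumps 5 from row 2; 5 starts row 3. P = [[1, 2, 7], [4, 6], [5]].
Insert 3: 3 bumps 7 from row 1; 7 appends to row 2. P = [[1, 2, 3], [4, 6, 7], [5]].

So P = [[1, 2, 3], [4, 6, 7], [5]], Q = [[1, 2, 5], [3, 4, 7], [6]].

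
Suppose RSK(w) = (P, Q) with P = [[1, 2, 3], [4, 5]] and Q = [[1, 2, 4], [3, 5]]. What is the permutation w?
Reverse the RSK construction: for i from n down to 1, find the cell of Q containing i, remove the entry at that cell from P, and reverse-bump it up through P; the value ejected from row 1 is w(i).

Step i=5: Q has 5 at row 2, column 2; remove 5 from row 2 of P and reverse-bump: 5 enters row 1 and ejects 3. So w(5) = 3. P is now [[1, 2, 5], [4]].
Step i=4: Q has 4 at row 1, column 3; remove that cell from P, ejecting 5. So w(4) = 5. P is now [[1, 2], [4]].
Step i=3: Q has 3 at row 2, column 1; remove 4 from row 2 of P and reverse-bump: 4 enters row 1 and ejects 2. So w(3) = 2. P is now [[1, 4]].
Step i=2: Q has 2 at row 1, column 2; remove that cell from P, ejecting 4. So w(2) = 4. P is now [[1]].
Step i=1: Q has 1 at row 1, column 1; remove that cell from P, ejecting 1. So w(1) = 1. P is now [].

So w = 1 4 2 5 3.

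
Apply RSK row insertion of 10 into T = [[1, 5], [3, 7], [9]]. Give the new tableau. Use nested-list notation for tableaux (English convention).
10 is larger than every entry of row 1, so it is appended to row 1. The new tableau is [[1, 5, 10], [3, 7], [9]].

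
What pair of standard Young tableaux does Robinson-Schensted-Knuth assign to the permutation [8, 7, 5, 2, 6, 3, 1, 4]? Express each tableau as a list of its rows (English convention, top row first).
P = [[1, 3, 4], [2, 6], [5], [7], [8]], Q = [[1, 5, 8], [2, 6], [3], [4], [7]]

Insert each entry of the permutation into P by Schensted row insertion, recording in Q the position of each new cell.

Insert 8: appended to row 1. P = [[8]].
Insert 7: 7 bumps 8 from row 1; 8 starts row 2. P = [[7], [8]].
Insert 5: 5 bumps 7 from row 1; 7 bumps 8 from row 2; 8 starts row 3. P = [[5], [7], [8]].
Insert 2: 2 bumps 5 from row 1; 5 bumps 7 from row 2; 7 bumps 8 from row 3; 8 starts row 4. P = [[2], [5], [7], [8]].
Insert 6: appended to row 1. P = [[2, 6], [5], [7], [8]].
Insert 3: 3 bumps 6 from row 1; 6 appends to row 2. P = [[2, 3], [5, 6], [7], [8]].
Insert 1: 1 bumps 2 from row 1; 2 bumps 5 from row 2; 5 bumps 7 from row 3; 7 bumps 8 from row 4; 8 starts row 5. P = [[1, 3], [2, 6], [5], [7], [8]].
Insert 4: appended to row 1. P = [[1, 3, 4], [2, 6], [5], [7], [8]].

So P = [[1, 3, 4], [2, 6], [5], [7], [8]], Q = [[1, 5, 8], [2, 6], [3], [4], [7]].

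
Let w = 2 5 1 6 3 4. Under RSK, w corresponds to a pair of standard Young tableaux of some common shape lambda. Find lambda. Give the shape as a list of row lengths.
Row-insert each entry into an empty tableau.

After inserting 2: P = [[2]].
After inserting 5: P = [[2, 5]].
After inserting 1: P = [[1, 5], [2]].
After inserting 6: P = [[1, 5, 6], [2]].
After inserting 3: P = [[1, 3, 6], [2, 5]].
After inserting 4: P = [[1, 3, 4], [2, 5, 6]].

The final insertion tableau P = [[1, 3, 4], [2, 5, 6]] has shape [3, 3].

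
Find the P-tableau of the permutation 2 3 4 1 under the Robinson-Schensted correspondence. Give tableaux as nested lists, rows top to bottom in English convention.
P = [[1, 3, 4], [2]]

Insert 2: appended to row 1. P = [[2]].
Insert 3: appended to row 1. P = [[2, 3]].
Insert 4: appended to row 1. P = [[2, 3, 4]].
Insert 1: 1 bumps 2 from row 1; 2 starts row 2. P = [[1, 3, 4], [2]].

So P = [[1, 3, 4], [2]].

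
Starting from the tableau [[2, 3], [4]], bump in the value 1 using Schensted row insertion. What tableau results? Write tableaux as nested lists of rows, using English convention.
In row 1, 1 replaces 2 (the leftmost entry greater than 1); 2 is bumped to row 2. In row 2, 2 replaces 4 (the leftmost entry greater than 2); 4 is bumped to row 3. 4 starts a new row 3. The new tableau is [[1, 3], [2], [4]].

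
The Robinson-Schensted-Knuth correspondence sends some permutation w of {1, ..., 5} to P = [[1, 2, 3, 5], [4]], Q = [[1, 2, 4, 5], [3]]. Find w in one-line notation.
Reverse the RSK construction: for i from n down to 1, find the cell of Q containing i, remove the entry at that cell from P, and reverse-bump it up through P; the value ejected from row 1 is w(i).

Step i=5: Q has 5 at row 1, column 4; remove that cell from P, ejecting 5. So w(5) = 5. P is now [[1, 2, 3], [4]].
Step i=4: Q has 4 at row 1, column 3; remove that cell from P, ejecting 3. So w(4) = 3. P is now [[1, 2], [4]].
Step i=3: Q has 3 at row 2, column 1; remove 4 from row 2 of P and reverse-bump: 4 enters row 1 and ejects 2. So w(3) = 2. P is now [[1, 4]].
Step i=2: Q has 2 at row 1, column 2; remove that cell from P, ejecting 4. So w(2) = 4. P is now [[1]].
Step i=1: Q has 1 at row 1, column 1; remove that cell from P, ejecting 1. So w(1) = 1. P is now [].

So w = 1 4 2 3 5.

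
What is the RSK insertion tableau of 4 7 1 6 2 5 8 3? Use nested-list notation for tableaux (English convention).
After inserting 4: P = [[4]].
After inserting 7: P = [[4, 7]].
After inserting 1: P = [[1, 7], [4]].
After inserting 6: P = [[1, 6], [4, 7]].
After inserting 2: P = [[1, 2], [4, 6], [7]].
After inserting 5: P = [[1, 2, 5], [4, 6], [7]].
After inserting 8: P = [[1, 2, 5, 8], [4, 6], [7]].
After inserting 3: P = [[1, 2, 3, 8], [4, 5], [6], [7]].

So P = [[1, 2, 3, 8], [4, 5], [6], [7]].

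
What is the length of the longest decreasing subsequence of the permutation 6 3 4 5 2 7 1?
4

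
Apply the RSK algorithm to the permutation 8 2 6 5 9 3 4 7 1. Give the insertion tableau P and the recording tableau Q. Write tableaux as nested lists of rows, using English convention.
Insert each entry of the permutation into P by Schensted row insertion, recording in Q the position of each new cell.

After inserting 8: P = [[8]].
After inserting 2: P = [[2], [8]].
After inserting 6: P = [[2, 6], [8]].
After inserting 5: P = [[2, 5], [6], [8]].
After inserting 9: P = [[2, 5, 9], [6], [8]].
After inserting 3: P = [[2, 3, 9], [5], [6], [8]].
After inserting 4: P = [[2, 3, 4], [5, 9], [6], [8]].
After inserting 7: P = [[2, 3, 4, 7], [5, 9], [6], [8]].
After inserting 1: P = [[1, 3, 4, 7], [2, 9], [5], [6], [8]].

So P = [[1, 3, 4, 7], [2, 9], [5], [6], [8]], Q = [[1, 3, 5, 8], [2, 7], [4], [6], [9]].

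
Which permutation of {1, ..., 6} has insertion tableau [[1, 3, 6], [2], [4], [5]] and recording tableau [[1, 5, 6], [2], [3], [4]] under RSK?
5 4 2 1 3 6

Reverse the RSK construction: for i from n down to 1, find the cell of Q containing i, remove the entry at that cell from P, and reverse-bump it up through P; the value ejected from row 1 is w(i).

Step i=6: Q has 6 at row 1, column 3; remove that cell from P, ejecting 6. So w(6) = 6. P is now [[1, 3], [2], [4], [5]].
Step i=5: Q has 5 at row 1, column 2; remove that cell from P, ejecting 3. So w(5) = 3. P is now [[1], [2], [4], [5]].
Step i=4: Q has 4 at row 4, column 1; remove 5 from row 4 of P and reverse-bump: 5 enters row 3 and ejects 4; 4 enters row 2 and ejects 2; 2 enters row 1 and ejects 1. So w(4) = 1. P is now [[2], [4], [5]].
Step i=3: Q has 3 at row 3, column 1; remove 5 from row 3 of P and reverse-bump: 5 enters row 2 and ejects 4; 4 enters row 1 and ejects 2. So w(3) = 2. P is now [[4], [5]].
Step i=2: Q has 2 at row 2, column 1; remove 5 from row 2 of P and reverse-bump: 5 enters row 1 and ejects 4. So w(2) = 4. P is now [[5]].
Step i=1: Q has 1 at row 1, column 1; remove that cell from P, ejecting 5. So w(1) = 5. P is now [].

So w = 5 4 2 1 3 6.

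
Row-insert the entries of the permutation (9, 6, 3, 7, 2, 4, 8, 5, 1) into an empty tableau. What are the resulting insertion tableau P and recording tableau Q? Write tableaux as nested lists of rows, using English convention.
Insert each entry of the permutation into P by Schensted row insertion, recording in Q the position of each new cell.

Insert 9: appended to row 1. P = [[9]], Q = [[1]].
Insert 6: 6 bumps 9 from row 1; 9 starts row 2. P = [[6], [9]], Q = [[1], [2]].
Insert 3: 3 bumps 6 from row 1; 6 bumps 9 from row 2; 9 starts row 3. P = [[3], [6], [9]], Q = [[1], [2], [3]].
Insert 7: appended to row 1. P = [[3, 7], [6], [9]], Q = [[1, 4], [2], [3]].
Insert 2: 2 bumps 3 from row 1; 3 bumps 6 from row 2; 6 bumps 9 from row 3; 9 starts row 4. P = [[2, 7], [3], [6], [9]], Q = [[1, 4], [2], [3], [5]].
Insert 4: 4 bumps 7 from row 1; 7 appends to row 2. P = [[2, 4], [3, 7], [6], [9]], Q = [[1, 4], [2, 6], [3], [5]].
Insert 8: appended to row 1. P = [[2, 4, 8], [3, 7], [6], [9]], Q = [[1, 4, 7], [2, 6], [3], [5]].
Insert 5: 5 bumps 8 from row 1; 8 appends to row 2. P = [[2, 4, 5], [3, 7, 8], [6], [9]], Q = [[1, 4, 7], [2, 6, 8], [3], [5]].
Insert 1: 1 bumps 2 from row 1; 2 bumps 3 from row 2; 3 bumps 6 from row 3; 6 bumps 9 from row 4; 9 starts row 5. P = [[1, 4, 5], [2, 7, 8], [3], [6], [9]], Q = [[1, 4, 7], [2, 6, 8], [3], [5], [9]].

So P = [[1, 4, 5], [2, 7, 8], [3], [6], [9]], Q = [[1, 4, 7], [2, 6, 8], [3], [5], [9]].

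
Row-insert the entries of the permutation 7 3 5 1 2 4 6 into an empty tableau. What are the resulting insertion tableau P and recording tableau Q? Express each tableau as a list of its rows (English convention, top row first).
Insert each entry of the permutation into P by Schensted row insertion, recording in Q the position of each new cell.

Insert 7: appended to row 1. P = [[7]].
Insert 3: 3 bumps 7 from row 1; 7 starts row 2. P = [[3], [7]].
Insert 5: appended to row 1. P = [[3, 5], [7]].
Insert 1: 1 bumps 3 from row 1; 3 bumps 7 from row 2; 7 starts row 3. P = [[1, 5], [3], [7]].
Insert 2: 2 bumps 5 from row 1; 5 appends to row 2. P = [[1, 2], [3, 5], [7]].
Insert 4: appended to row 1. P = [[1, 2, 4], [3, 5], [7]].
Insert 6: appended to row 1. P = [[1, 2, 4, 6], [3, 5], [7]].

So P = [[1, 2, 4, 6], [3, 5], [7]], Q = [[1, 3, 6, 7], [2, 5], [4]].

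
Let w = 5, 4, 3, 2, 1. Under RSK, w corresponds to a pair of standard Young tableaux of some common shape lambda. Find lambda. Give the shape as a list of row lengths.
[1, 1, 1, 1, 1]

RSK row insertion gives P = [[1], [2], [3], [4], [5]], which has shape [1, 1, 1, 1, 1].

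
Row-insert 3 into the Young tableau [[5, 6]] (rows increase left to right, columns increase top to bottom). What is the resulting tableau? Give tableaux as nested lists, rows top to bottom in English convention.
In row 1, 3 replaces 5 (the leftmost entry greater than 3); 5 is bumped to row 2. 5 starts a new row 2. The new tableau is [[3, 6], [5]].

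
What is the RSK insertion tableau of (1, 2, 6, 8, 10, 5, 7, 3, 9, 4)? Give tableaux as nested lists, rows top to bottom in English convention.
P = [[1, 2, 3, 4, 9], [5, 7, 10], [6, 8]]

After inserting 1: P = [[1]].
After inserting 2: P = [[1, 2]].
After inserting 6: P = [[1, 2, 6]].
After inserting 8: P = [[1, 2, 6, 8]].
After inserting 10: P = [[1, 2, 6, 8, 10]].
After inserting 5: P = [[1, 2, 5, 8, 10], [6]].
After inserting 7: P = [[1, 2, 5, 7, 10], [6, 8]].
After inserting 3: P = [[1, 2, 3, 7, 10], [5, 8], [6]].
After inserting 9: P = [[1, 2, 3, 7, 9], [5, 8, 10], [6]].
After inserting 4: P = [[1, 2, 3, 4, 9], [5, 7, 10], [6, 8]].

So P = [[1, 2, 3, 4, 9], [5, 7, 10], [6, 8]].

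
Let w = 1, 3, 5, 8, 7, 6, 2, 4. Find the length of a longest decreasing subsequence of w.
4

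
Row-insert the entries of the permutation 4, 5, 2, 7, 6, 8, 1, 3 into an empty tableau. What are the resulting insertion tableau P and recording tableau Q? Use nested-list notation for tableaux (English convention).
Insert each entry of the permutation into P by Schensted row insertion, recording in Q the position of each new cell.

Insert 4: appended to row 1. P = [[4]].
Insert 5: appended to row 1. P = [[4, 5]].
Insert 2: 2 bumps 4 from row 1; 4 starts row 2. P = [[2, 5], [4]].
Insert 7: appended to row 1. P = [[2, 5, 7], [4]].
Insert 6: 6 bumps 7 from row 1; 7 appends to row 2. P = [[2, 5, 6], [4, 7]].
Insert 8: appended to row 1. P = [[2, 5, 6, 8], [4, 7]].
Insert 1: 1 bumps 2 from row 1; 2 bumps 4 from row 2; 4 starts row 3. P = [[1, 5, 6, 8], [2, 7], [4]].
Insert 3: 3 bumps 5 from row 1; 5 bumps 7 from row 2; 7 appends to row 3. P = [[1, 3, 6, 8], [2, 5], [4, 7]].

So P = [[1, 3, 6, 8], [2, 5], [4, 7]], Q = [[1, 2, 4, 6], [3, 5], [7, 8]].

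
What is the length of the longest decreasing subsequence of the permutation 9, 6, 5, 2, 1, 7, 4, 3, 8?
5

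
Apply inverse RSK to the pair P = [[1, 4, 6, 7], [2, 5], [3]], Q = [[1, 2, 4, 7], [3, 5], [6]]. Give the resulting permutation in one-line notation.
3 5 2 6 4 1 7

Reverse the RSK construction: for i from n down to 1, find the cell of Q containing i, remove the entry at that cell from P, and reverse-bump it up through P; the value ejected from row 1 is w(i).

Step i=7: Q has 7 at row 1, column 4; remove that cell from P, ejecting 7. So w(7) = 7. P is now [[1, 4, 6], [2, 5], [3]].
Step i=6: Q has 6 at row 3, column 1; remove 3 from row 3 of P and reverse-bump: 3 enters row 2 and ejects 2; 2 enters row 1 and ejects 1. So w(6) = 1. P is now [[2, 4, 6], [3, 5]].
Step i=5: Q has 5 at row 2, column 2; remove 5 from row 2 of P and reverse-bump: 5 enters row 1 and ejects 4. So w(5) = 4. P is now [[2, 5, 6], [3]].
Step i=4: Q has 4 at row 1, column 3; remove that cell from P, ejecting 6. So w(4) = 6. P is now [[2, 5], [3]].
Step i=3: Q has 3 at row 2, column 1; remove 3 from row 2 of P and reverse-bump: 3 enters row 1 and ejects 2. So w(3) = 2. P is now [[3, 5]].
Step i=2: Q has 2 at row 1, column 2; remove that cell from P, ejecting 5. So w(2) = 5. P is now [[3]].
Step i=1: Q has 1 at row 1, column 1; remove that cell from P, ejecting 3. So w(1) = 3. P is now [].

So w = 3 5 2 6 4 1 7.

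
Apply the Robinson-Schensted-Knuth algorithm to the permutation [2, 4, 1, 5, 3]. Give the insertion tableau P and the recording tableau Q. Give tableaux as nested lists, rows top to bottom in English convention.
P = [[1, 3, 5], [2, 4]], Q = [[1, 2, 4], [3, 5]]

Insert each entry of the permutation into P by Schensted row insertion, recording in Q the position of each new cell.

Insert 2: appended to row 1. P = [[2]].
Insert 4: appended to row 1. P = [[2, 4]].
Insert 1: 1 bumps 2 from row 1; 2 starts row 2. P = [[1, 4], [2]].
Insert 5: appended to row 1. P = [[1, 4, 5], [2]].
Insert 3: 3 bumps 4 from row 1; 4 appends to row 2. P = [[1, 3, 5], [2, 4]].

So P = [[1, 3, 5], [2, 4]], Q = [[1, 2, 4], [3, 5]].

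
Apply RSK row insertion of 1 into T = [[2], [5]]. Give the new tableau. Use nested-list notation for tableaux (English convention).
[[1], [2], [5]]

In row 1, 1 replaces 2 (the leftmost entry greater than 1); 2 is bumped to row 2. In row 2, 2 replaces 5 (the leftmost entry greater than 2); 5 is bumped to row 3. 5 starts a new row 3. The new tableau is [[1], [2], [5]].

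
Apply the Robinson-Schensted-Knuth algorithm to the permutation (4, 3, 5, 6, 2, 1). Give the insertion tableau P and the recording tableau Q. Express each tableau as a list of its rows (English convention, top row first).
P = [[1, 5, 6], [2], [3], [4]], Q = [[1, 3, 4], [2], [5], [6]]

Insert each entry of the permutation into P by Schensted row insertion, recording in Q the position of each new cell.

Insert 4: appended to row 1. P = [[4]].
Insert 3: 3 bumps 4 from row 1; 4 starts row 2. P = [[3], [4]].
Insert 5: appended to row 1. P = [[3, 5], [4]].
Insert 6: appended to row 1. P = [[3, 5, 6], [4]].
Insert 2: 2 bumps 3 from row 1; 3 bumps 4 from row 2; 4 starts row 3. P = [[2, 5, 6], [3], [4]].
Insert 1: 1 bumps 2 from row 1; 2 bumps 3 from row 2; 3 bumps 4 from row 3; 4 starts row 4. P = [[1, 5, 6], [2], [3], [4]].

So P = [[1, 5, 6], [2], [3], [4]], Q = [[1, 3, 4], [2], [5], [6]].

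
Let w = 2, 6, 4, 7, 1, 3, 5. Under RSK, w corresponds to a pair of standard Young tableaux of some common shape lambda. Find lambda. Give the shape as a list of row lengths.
Row-insert each entry into an empty tableau.

After inserting 2: P = [[2]].
After inserting 6: P = [[2, 6]].
After inserting 4: P = [[2, 4], [6]].
After inserting 7: P = [[2, 4, 7], [6]].
After inserting 1: P = [[1, 4, 7], [2], [6]].
After inserting 3: P = [[1, 3, 7], [2, 4], [6]].
After inserting 5: P = [[1, 3, 5], [2, 4, 7], [6]].

The final insertion tableau P = [[1, 3, 5], [2, 4, 7], [6]] has shape [3, 3, 1].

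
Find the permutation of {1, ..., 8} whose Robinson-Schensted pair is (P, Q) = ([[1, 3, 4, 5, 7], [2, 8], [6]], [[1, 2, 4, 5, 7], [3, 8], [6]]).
Reverse the RSK construction: for i from n down to 1, find the cell of Q containing i, remove the entry at that cell from P, and reverse-bump it up through P; the value ejected from row 1 is w(i).

Step i=8: Q has 8 at row 2, column 2; remove 8 from row 2 of P and reverse-bump: 8 enters row 1 and ejects 7. So w(8) = 7. P is now [[1, 3, 4, 5, 8], [2], [6]].
Step i=7: Q has 7 at row 1, column 5; remove that cell from P, ejecting 8. So w(7) = 8. P is now [[1, 3, 4, 5], [2], [6]].
Step i=6: Q has 6 at row 3, column 1; remove 6 from row 3 of P and reverse-bump: 6 enters row 2 and ejects 2; 2 enters row 1 and ejects 1. So w(6) = 1. P is now [[2, 3, 4, 5], [6]].
Step i=5: Q has 5 at row 1, column 4; remove that cell from P, ejecting 5. So w(5) = 5. P is now [[2, 3, 4], [6]].
Step i=4: Q has 4 at row 1, column 3; remove that cell from P, ejecting 4. So w(4) = 4. P is now [[2, 3], [6]].
Step i=3: Q has 3 at row 2, column 1; remove 6 from row 2 of P and reverse-bump: 6 enters row 1 and ejects 3. So w(3) = 3. P is now [[2, 6]].
Step i=2: Q has 2 at row 1, column 2; remove that cell from P, ejecting 6. So w(2) = 6. P is now [[2]].
Step i=1: Q has 1 at row 1, column 1; remove that cell from P, ejecting 2. So w(1) = 2. P is now [].

So w = 2 6 3 4 5 1 8 7.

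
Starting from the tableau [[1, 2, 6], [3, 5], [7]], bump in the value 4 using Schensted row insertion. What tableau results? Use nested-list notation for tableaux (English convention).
In row 1, 4 replaces 6 (the leftmost entry greater than 4); 6 is bumped to row 2. 6 is appended to row 2. The new tableau is [[1, 2, 4], [3, 5, 6], [7]].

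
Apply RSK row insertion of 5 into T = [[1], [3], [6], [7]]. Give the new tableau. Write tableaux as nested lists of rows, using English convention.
[[1, 5], [3], [6], [7]]

5 is larger than every entry of row 1, so it is appended to row 1. The new tableau is [[1, 5], [3], [6], [7]].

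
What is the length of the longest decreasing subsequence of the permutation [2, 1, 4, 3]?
2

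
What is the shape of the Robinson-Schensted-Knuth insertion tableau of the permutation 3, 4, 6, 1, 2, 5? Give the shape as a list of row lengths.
Row-insert each entry into an empty tableau.

After inserting 3: P = [[3]].
After inserting 4: P = [[3, 4]].
After inserting 6: P = [[3, 4, 6]].
After inserting 1: P = [[1, 4, 6], [3]].
After inserting 2: P = [[1, 2, 6], [3, 4]].
After inserting 5: P = [[1, 2, 5], [3, 4, 6]].

The final insertion tableau P = [[1, 2, 5], [3, 4, 6]] has shape [3, 3].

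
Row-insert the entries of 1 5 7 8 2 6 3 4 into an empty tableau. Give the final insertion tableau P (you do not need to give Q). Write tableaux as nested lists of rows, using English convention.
P = [[1, 2, 3, 4], [5, 6, 8], [7]]

Insert 1: appended to row 1. P = [[1]].
Insert 5: appended to row 1. P = [[1, 5]].
Insert 7: appended to row 1. P = [[1, 5, 7]].
Insert 8: appended to row 1. P = [[1, 5, 7, 8]].
Insert 2: 2 bumps 5 from row 1; 5 starts row 2. P = [[1, 2, 7, 8], [5]].
Insert 6: 6 bumps 7 from row 1; 7 appends to row 2. P = [[1, 2, 6, 8], [5, 7]].
Insert 3: 3 bumps 6 from row 1; 6 bumps 7 from row 2; 7 starts row 3. P = [[1, 2, 3, 8], [5, 6], [7]].
Insert 4: 4 bumps 8 from row 1; 8 appends to row 2. P = [[1, 2, 3, 4], [5, 6, 8], [7]].

So P = [[1, 2, 3, 4], [5, 6, 8], [7]].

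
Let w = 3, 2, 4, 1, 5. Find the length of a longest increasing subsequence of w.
3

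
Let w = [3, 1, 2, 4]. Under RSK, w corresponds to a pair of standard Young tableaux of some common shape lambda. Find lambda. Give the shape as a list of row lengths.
[3, 1]

RSK row insertion gives P = [[1, 2, 4], [3]], which has shape [3, 1].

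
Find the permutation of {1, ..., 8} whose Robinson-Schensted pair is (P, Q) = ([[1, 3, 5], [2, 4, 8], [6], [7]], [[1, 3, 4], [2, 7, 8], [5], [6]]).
Reverse the RSK construction: for i from n down to 1, find the cell of Q containing i, remove the entry at that cell from P, and reverse-bump it up through P; the value ejected from row 1 is w(i).

Step i=8: Q has 8 at row 2, column 3; remove 8 from row 2 of P and reverse-bump: 8 enters row 1 and ejects 5. So w(8) = 5. P is now [[1, 3, 8], [2, 4], [6], [7]].
Step i=7: Q has 7 at row 2, column 2; remove 4 from row 2 of P and reverse-bump: 4 enters row 1 and ejects 3. So w(7) = 3. P is now [[1, 4, 8], [2], [6], [7]].
Step i=6: Q has 6 at row 4, column 1; remove 7 from row 4 of P and reverse-bump: 7 enters row 3 and ejects 6; 6 enters row 2 and ejects 2; 2 enters row 1 and ejects 1. So w(6) = 1. P is now [[2, 4, 8], [6], [7]].
Step i=5: Q has 5 at row 3, column 1; remove 7 from row 3 of P and reverse-bump: 7 enters row 2 and ejects 6; 6 enters row 1 and ejects 4. So w(5) = 4. P is now [[2, 6, 8], [7]].
Step i=4: Q has 4 at row 1, column 3; remove that cell from P, ejecting 8. So w(4) = 8. P is now [[2, 6], [7]].
Step i=3: Q has 3 at row 1, column 2; remove that cell from P, ejecting 6. So w(3) = 6. P is now [[2], [7]].
Step i=2: Q has 2 at row 2, column 1; remove 7 from row 2 of P and reverse-bump: 7 enters row 1 and ejects 2. So w(2) = 2. P is now [[7]].
Step i=1: Q has 1 at row 1, column 1; remove that cell from P, ejecting 7. So w(1) = 7. P is now [].

So w = 7 2 6 8 4 1 3 5.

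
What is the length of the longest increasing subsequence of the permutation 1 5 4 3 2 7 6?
3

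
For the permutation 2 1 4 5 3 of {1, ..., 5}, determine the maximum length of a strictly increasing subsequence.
3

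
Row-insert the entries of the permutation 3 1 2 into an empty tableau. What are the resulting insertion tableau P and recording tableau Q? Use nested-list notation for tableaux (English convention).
Insert each entry of the permutation into P by Schensted row insertion, recording in Q the position of each new cell.

Insert 3: appended to row 1. P = [[3]].
Insert 1: 1 bumps 3 from row 1; 3 starts row 2. P = [[1], [3]].
Insert 2: appended to row 1. P = [[1, 2], [3]].

So P = [[1, 2], [3]], Q = [[1, 3], [2]].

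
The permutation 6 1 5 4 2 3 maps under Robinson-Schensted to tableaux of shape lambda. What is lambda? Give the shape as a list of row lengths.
[3, 1, 1, 1]

Row-insert each entry into an empty tableau.

After inserting 6: P = [[6]].
After inserting 1: P = [[1], [6]].
After inserting 5: P = [[1, 5], [6]].
After inserting 4: P = [[1, 4], [5], [6]].
After inserting 2: P = [[1, 2], [4], [5], [6]].
After inserting 3: P = [[1, 2, 3], [4], [5], [6]].

The final insertion tableau P = [[1, 2, 3], [4], [5], [6]] has shape [3, 1, 1, 1].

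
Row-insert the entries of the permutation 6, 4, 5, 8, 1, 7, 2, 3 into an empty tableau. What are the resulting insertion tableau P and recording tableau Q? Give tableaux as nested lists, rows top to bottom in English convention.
P = [[1, 2, 3], [4, 5, 7], [6, 8]], Q = [[1, 3, 4], [2, 6, 8], [5, 7]]

Insert each entry of the permutation into P by Schensted row insertion, recording in Q the position of each new cell.

Insert 6: appended to row 1. P = [[6]].
Insert 4: 4 bumps 6 from row 1; 6 starts row 2. P = [[4], [6]].
Insert 5: appended to row 1. P = [[4, 5], [6]].
Insert 8: appended to row 1. P = [[4, 5, 8], [6]].
Insert 1: 1 bumps 4 from row 1; 4 bumps 6 from row 2; 6 starts row 3. P = [[1, 5, 8], [4], [6]].
Insert 7: 7 bumps 8 from row 1; 8 appends to row 2. P = [[1, 5, 7], [4, 8], [6]].
Insert 2: 2 bumps 5 from row 1; 5 bumps 8 from row 2; 8 appends to row 3. P = [[1, 2, 7], [4, 5], [6, 8]].
Insert 3: 3 bumps 7 from row 1; 7 appends to row 2. P = [[1, 2, 3], [4, 5, 7], [6, 8]].

So P = [[1, 2, 3], [4, 5, 7], [6, 8]], Q = [[1, 3, 4], [2, 6, 8], [5, 7]].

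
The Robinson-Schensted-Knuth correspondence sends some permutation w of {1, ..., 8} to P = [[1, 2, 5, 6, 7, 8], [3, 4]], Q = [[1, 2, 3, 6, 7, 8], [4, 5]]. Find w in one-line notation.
3 4 5 1 2 6 7 8

Reverse the RSK construction: for i from n down to 1, find the cell of Q containing i, remove the entry at that cell from P, and reverse-bump it up through P; the value ejected from row 1 is w(i).

Step i=8: Q has 8 at row 1, column 6; remove that cell from P, ejecting 8. So w(8) = 8. P is now [[1, 2, 5, 6, 7], [3, 4]].
Step i=7: Q has 7 at row 1, column 5; remove that cell from P, ejecting 7. So w(7) = 7. P is now [[1, 2, 5, 6], [3, 4]].
Step i=6: Q has 6 at row 1, column 4; remove that cell from P, ejecting 6. So w(6) = 6. P is now [[1, 2, 5], [3, 4]].
Step i=5: Q has 5 at row 2, column 2; remove 4 from row 2 of P and reverse-bump: 4 enters row 1 and ejects 2. So w(5) = 2. P is now [[1, 4, 5], [3]].
Step i=4: Q has 4 at row 2, column 1; remove 3 from row 2 of P and reverse-bump: 3 enters row 1 and ejects 1. So w(4) = 1. P is now [[3, 4, 5]].
Step i=3: Q has 3 at row 1, column 3; remove that cell from P, ejecting 5. So w(3) = 5. P is now [[3, 4]].
Step i=2: Q has 2 at row 1, column 2; remove that cell from P, ejecting 4. So w(2) = 4. P is now [[3]].
Step i=1: Q has 1 at row 1, column 1; remove that cell from P, ejecting 3. So w(1) = 3. P is now [].

So w = 3 4 5 1 2 6 7 8.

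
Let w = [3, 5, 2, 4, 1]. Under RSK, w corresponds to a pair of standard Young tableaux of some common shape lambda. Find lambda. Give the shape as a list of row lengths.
[2, 2, 1]

Row-insert each entry into an empty tableau.

After inserting 3: P = [[3]].
After inserting 5: P = [[3, 5]].
After inserting 2: P = [[2, 5], [3]].
After inserting 4: P = [[2, 4], [3, 5]].
After inserting 1: P = [[1, 4], [2, 5], [3]].

The final insertion tableau P = [[1, 4], [2, 5], [3]] has shape [2, 2, 1].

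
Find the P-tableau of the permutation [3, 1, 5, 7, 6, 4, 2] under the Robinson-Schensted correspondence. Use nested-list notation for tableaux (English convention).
P = [[1, 2, 6], [3, 4], [5], [7]]

After inserting 3: P = [[3]].
After inserting 1: P = [[1], [3]].
After inserting 5: P = [[1, 5], [3]].
After inserting 7: P = [[1, 5, 7], [3]].
After inserting 6: P = [[1, 5, 6], [3, 7]].
After inserting 4: P = [[1, 4, 6], [3, 5], [7]].
After inserting 2: P = [[1, 2, 6], [3, 4], [5], [7]].

So P = [[1, 2, 6], [3, 4], [5], [7]].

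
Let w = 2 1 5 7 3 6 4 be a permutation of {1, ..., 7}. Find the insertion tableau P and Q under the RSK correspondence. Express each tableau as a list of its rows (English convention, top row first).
P = [[1, 3, 4], [2, 5, 6], [7]], Q = [[1, 3, 4], [2, 5, 6], [7]]

Insert each entry of the permutation into P by Schensted row insertion, recording in Q the position of each new cell.

Insert 2: appended to row 1. P = [[2]], Q = [[1]].
Insert 1: 1 bumps 2 from row 1; 2 starts row 2. P = [[1], [2]], Q = [[1], [2]].
Insert 5: appended to row 1. P = [[1, 5], [2]], Q = [[1, 3], [2]].
Insert 7: appended to row 1. P = [[1, 5, 7], [2]], Q = [[1, 3, 4], [2]].
Insert 3: 3 bumps 5 from row 1; 5 appends to row 2. P = [[1, 3, 7], [2, 5]], Q = [[1, 3, 4], [2, 5]].
Insert 6: 6 bumps 7 from row 1; 7 appends to row 2. P = [[1, 3, 6], [2, 5, 7]], Q = [[1, 3, 4], [2, 5, 6]].
Insert 4: 4 bumps 6 from row 1; 6 bumps 7 from row 2; 7 starts row 3. P = [[1, 3, 4], [2, 5, 6], [7]], Q = [[1, 3, 4], [2, 5, 6], [7]].

So P = [[1, 3, 4], [2, 5, 6], [7]], Q = [[1, 3, 4], [2, 5, 6], [7]].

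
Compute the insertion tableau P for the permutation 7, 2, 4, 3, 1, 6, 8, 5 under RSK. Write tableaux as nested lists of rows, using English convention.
After inserting 7: P = [[7]].
After inserting 2: P = [[2], [7]].
After inserting 4: P = [[2, 4], [7]].
After inserting 3: P = [[2, 3], [4], [7]].
After inserting 1: P = [[1, 3], [2], [4], [7]].
After inserting 6: P = [[1, 3, 6], [2], [4], [7]].
After inserting 8: P = [[1, 3, 6, 8], [2], [4], [7]].
After inserting 5: P = [[1, 3, 5, 8], [2, 6], [4], [7]].

So P = [[1, 3, 5, 8], [2, 6], [4], [7]].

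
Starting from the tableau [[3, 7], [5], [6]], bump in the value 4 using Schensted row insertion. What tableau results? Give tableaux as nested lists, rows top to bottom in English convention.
In row 1, 4 replaces 7 (the leftmost entry greater than 4); 7 is bumped to row 2. 7 is appended to row 2. The new tableau is [[3, 4], [5, 7], [6]].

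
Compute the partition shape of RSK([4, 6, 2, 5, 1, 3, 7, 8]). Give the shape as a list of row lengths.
[4, 2, 2]

Row-insert each entry into an empty tableau.

After inserting 4: P = [[4]].
After inserting 6: P = [[4, 6]].
After inserting 2: P = [[2, 6], [4]].
After inserting 5: P = [[2, 5], [4, 6]].
After inserting 1: P = [[1, 5], [2, 6], [4]].
After inserting 3: P = [[1, 3], [2, 5], [4, 6]].
After inserting 7: P = [[1, 3, 7], [2, 5], [4, 6]].
After inserting 8: P = [[1, 3, 7, 8], [2, 5], [4, 6]].

The final insertion tableau P = [[1, 3, 7, 8], [2, 5], [4, 6]] has shape [4, 2, 2].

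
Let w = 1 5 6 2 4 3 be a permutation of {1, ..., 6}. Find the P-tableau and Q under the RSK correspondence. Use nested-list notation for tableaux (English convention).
P = [[1, 2, 3], [4, 6], [5]], Q = [[1, 2, 3], [4, 5], [6]]

Insert each entry of the permutation into P by Schensted row insertion, recording in Q the position of each new cell.

Insert 1: appended to row 1. P = [[1]].
Insert 5: appended to row 1. P = [[1, 5]].
Insert 6: appended to row 1. P = [[1, 5, 6]].
Insert 2: 2 bumps 5 from row 1; 5 starts row 2. P = [[1, 2, 6], [5]].
Insert 4: 4 bumps 6 from row 1; 6 appends to row 2. P = [[1, 2, 4], [5, 6]].
Insert 3: 3 bumps 4 from row 1; 4 bumps 5 from row 2; 5 starts row 3. P = [[1, 2, 3], [4, 6], [5]].

So P = [[1, 2, 3], [4, 6], [5]], Q = [[1, 2, 3], [4, 5], [6]].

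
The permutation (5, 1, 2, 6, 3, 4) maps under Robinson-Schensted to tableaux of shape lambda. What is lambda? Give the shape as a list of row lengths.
[4, 2]

Row-insert each entry into an empty tableau.

After inserting 5: P = [[5]].
After inserting 1: P = [[1], [5]].
After inserting 2: P = [[1, 2], [5]].
After inserting 6: P = [[1, 2, 6], [5]].
After inserting 3: P = [[1, 2, 3], [5, 6]].
After inserting 4: P = [[1, 2, 3, 4], [5, 6]].

The final insertion tableau P = [[1, 2, 3, 4], [5, 6]] has shape [4, 2].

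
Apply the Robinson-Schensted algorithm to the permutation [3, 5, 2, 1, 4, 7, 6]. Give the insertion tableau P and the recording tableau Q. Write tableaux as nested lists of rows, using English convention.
Insert each entry of the permutation into P by Schensted row insertion, recording in Q the position of each new cell.

Insert 3: appended to row 1. P = [[3]], Q = [[1]].
Insert 5: appended to row 1. P = [[3, 5]], Q = [[1, 2]].
Insert 2: 2 bumps 3 from row 1; 3 starts row 2. P = [[2, 5], [3]], Q = [[1, 2], [3]].
Insert 1: 1 bumps 2 from row 1; 2 bumps 3 from row 2; 3 starts row 3. P = [[1, 5], [2], [3]], Q = [[1, 2], [3], [4]].
Insert 4: 4 bumps 5 from row 1; 5 appends to row 2. P = [[1, 4], [2, 5], [3]], Q = [[1, 2], [3, 5], [4]].
Insert 7: appended to row 1. P = [[1, 4, 7], [2, 5], [3]], Q = [[1, 2, 6], [3, 5], [4]].
Insert 6: 6 bumps 7 from row 1; 7 appends to row 2. P = [[1, 4, 6], [2, 5, 7], [3]], Q = [[1, 2, 6], [3, 5, 7], [4]].

So P = [[1, 4, 6], [2, 5, 7], [3]], Q = [[1, 2, 6], [3, 5, 7], [4]].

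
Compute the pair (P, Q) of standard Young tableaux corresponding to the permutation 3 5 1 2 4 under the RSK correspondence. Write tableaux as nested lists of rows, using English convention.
Insert each entry of the permutation into P by Schensted row insertion, recording in Q the position of each new cell.

Insert 3: appended to row 1. P = [[3]], Q = [[1]].
Insert 5: appended to row 1. P = [[3, 5]], Q = [[1, 2]].
Insert 1: 1 bumps 3 from row 1; 3 starts row 2. P = [[1, 5], [3]], Q = [[1, 2], [3]].
Insert 2: 2 bumps 5 from row 1; 5 appends to row 2. P = [[1, 2], [3, 5]], Q = [[1, 2], [3, 4]].
Insert 4: appended to row 1. P = [[1, 2, 4], [3, 5]], Q = [[1, 2, 5], [3, 4]].

So P = [[1, 2, 4], [3, 5]], Q = [[1, 2, 5], [3, 4]].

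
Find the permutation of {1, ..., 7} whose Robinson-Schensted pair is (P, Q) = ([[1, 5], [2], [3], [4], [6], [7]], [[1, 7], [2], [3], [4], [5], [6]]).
7 6 4 3 2 1 5

Reverse RSK: for i = n, n-1, ..., 1, locate i in Q, remove the corresponding corner cell from P, and reverse-bump its entry up through P; the value ejected from row 1 is w(i).

So w = 7 6 4 3 2 1 5.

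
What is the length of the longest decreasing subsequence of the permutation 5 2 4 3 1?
4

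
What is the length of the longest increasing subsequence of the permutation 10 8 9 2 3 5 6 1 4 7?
5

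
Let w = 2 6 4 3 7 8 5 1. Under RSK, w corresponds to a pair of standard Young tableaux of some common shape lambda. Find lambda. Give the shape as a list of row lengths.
[4, 2, 1, 1]

Row-insert each entry into an empty tableau.

After inserting 2: P = [[2]].
After inserting 6: P = [[2, 6]].
After inserting 4: P = [[2, 4], [6]].
After inserting 3: P = [[2, 3], [4], [6]].
After inserting 7: P = [[2, 3, 7], [4], [6]].
After inserting 8: P = [[2, 3, 7, 8], [4], [6]].
After inserting 5: P = [[2, 3, 5, 8], [4, 7], [6]].
After inserting 1: P = [[1, 3, 5, 8], [2, 7], [4], [6]].

The final insertion tableau P = [[1, 3, 5, 8], [2, 7], [4], [6]] has shape [4, 2, 1, 1].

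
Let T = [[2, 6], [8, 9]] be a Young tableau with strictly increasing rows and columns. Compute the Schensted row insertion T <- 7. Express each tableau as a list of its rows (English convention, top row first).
7 is larger than every entry of row 1, so it is appended to row 1. The new tableau is [[2, 6, 7], [8, 9]].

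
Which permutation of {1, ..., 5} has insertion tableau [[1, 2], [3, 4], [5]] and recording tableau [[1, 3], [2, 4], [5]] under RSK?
3 1 5 4 2

Reverse RSK: for i = n, n-1, ..., 1, locate i in Q, remove the corresponding corner cell from P, and reverse-bump its entry up through P; the value ejected from row 1 is w(i).

So w = 3 1 5 4 2.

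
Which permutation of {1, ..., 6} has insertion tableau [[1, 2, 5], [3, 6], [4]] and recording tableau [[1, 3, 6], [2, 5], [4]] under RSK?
Reverse the RSK construction: for i from n down to 1, find the cell of Q containing i, remove the entry at that cell from P, and reverse-bump it up through P; the value ejected from row 1 is w(i).

Step i=6: Q has 6 at row 1, column 3; remove that cell from P, ejecting 5. So w(6) = 5. P is now [[1, 2], [3, 6], [4]].
Step i=5: Q has 5 at row 2, column 2; remove 6 from row 2 of P and reverse-bump: 6 enters row 1 and ejects 2. So w(5) = 2. P is now [[1, 6], [3], [4]].
Step i=4: Q has 4 at row 3, column 1; remove 4 from row 3 of P and reverse-bump: 4 enters row 2 and ejects 3; 3 enters row 1 and ejects 1. So w(4) = 1. P is now [[3, 6], [4]].
Step i=3: Q has 3 at row 1, column 2; remove that cell from P, ejecting 6. So w(3) = 6. P is now [[3], [4]].
Step i=2: Q has 2 at row 2, column 1; remove 4 from row 2 of P and reverse-bump: 4 enters row 1 and ejects 3. So w(2) = 3. P is now [[4]].
Step i=1: Q has 1 at row 1, column 1; remove that cell from P, ejecting 4. So w(1) = 4. P is now [].

So w = 4 3 6 1 2 5.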